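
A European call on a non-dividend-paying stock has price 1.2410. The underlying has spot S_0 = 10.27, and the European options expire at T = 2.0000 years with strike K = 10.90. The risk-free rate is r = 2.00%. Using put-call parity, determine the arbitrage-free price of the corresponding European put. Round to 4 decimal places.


Put-call parity: C - P = S_0 * exp(-qT) - K * exp(-rT).
S_0 * exp(-qT) = 10.2700 * 1.00000000 = 10.27000000
K * exp(-rT) = 10.9000 * 0.96078944 = 10.47260489
P = C - S*exp(-qT) + K*exp(-rT)
P = 1.2410 - 10.27000000 + 10.47260489 = 1.4436

Answer: Put price = 1.4436


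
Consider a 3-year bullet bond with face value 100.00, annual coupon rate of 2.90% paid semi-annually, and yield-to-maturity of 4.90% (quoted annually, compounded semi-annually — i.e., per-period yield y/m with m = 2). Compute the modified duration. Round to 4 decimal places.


Answer: Modified duration = 2.8220

Derivation:
Coupon per period c = face * coupon_rate / m = 1.450000
Periods per year m = 2; per-period yield y/m = 0.024500
Number of cashflows N = 6
Cashflows (t years, CF_t, discount factor 1/(1+y/m)^(m*t), PV):
  t = 0.5000: CF_t = 1.450000, DF = 0.976086, PV = 1.415325
  t = 1.0000: CF_t = 1.450000, DF = 0.952744, PV = 1.381478
  t = 1.5000: CF_t = 1.450000, DF = 0.929960, PV = 1.348442
  t = 2.0000: CF_t = 1.450000, DF = 0.907721, PV = 1.316195
  t = 2.5000: CF_t = 1.450000, DF = 0.886013, PV = 1.284719
  t = 3.0000: CF_t = 101.450000, DF = 0.864825, PV = 87.736494
Price P = sum_t PV_t = 94.482652
First compute Macaulay numerator sum_t t * PV_t:
  t * PV_t at t = 0.5000: 0.707662
  t * PV_t at t = 1.0000: 1.381478
  t * PV_t at t = 1.5000: 2.022662
  t * PV_t at t = 2.0000: 2.632389
  t * PV_t at t = 2.5000: 3.211798
  t * PV_t at t = 3.0000: 263.209482
Macaulay duration D = 273.165472 / 94.482652 = 2.891171
Modified duration = D / (1 + y/m) = 2.891171 / (1 + 0.024500) = 2.822031


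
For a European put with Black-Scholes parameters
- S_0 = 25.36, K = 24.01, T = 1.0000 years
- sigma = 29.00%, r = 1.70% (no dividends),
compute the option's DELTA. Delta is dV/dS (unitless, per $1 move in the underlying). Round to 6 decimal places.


Answer: Delta = -0.347436

Derivation:
d1 = 0.3922507563; d2 = 0.1022507563
phi(d1) = 0.3694023457; exp(-qT) = 1.0000000000; exp(-rT) = 0.9831436846
N(-d1) = 0.3474364724
Delta = -exp(-qT) * N(-d1) = -1.0000000000 * 0.3474364724 = -0.347436


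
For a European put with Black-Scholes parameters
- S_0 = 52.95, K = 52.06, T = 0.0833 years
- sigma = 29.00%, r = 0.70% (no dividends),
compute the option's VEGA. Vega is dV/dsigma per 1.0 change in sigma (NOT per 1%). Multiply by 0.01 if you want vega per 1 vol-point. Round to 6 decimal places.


d1 = 0.2513414303; d2 = 0.1676423861
phi(d1) = 0.3865381187; exp(-qT) = 1.0000000000; exp(-rT) = 0.9994170700
Vega = S * exp(-qT) * phi(d1) * sqrt(T) = 52.9500 * 1.0000000000 * 0.3865381187 * 0.2886173938 = 5.907188

Answer: Vega = 5.907188


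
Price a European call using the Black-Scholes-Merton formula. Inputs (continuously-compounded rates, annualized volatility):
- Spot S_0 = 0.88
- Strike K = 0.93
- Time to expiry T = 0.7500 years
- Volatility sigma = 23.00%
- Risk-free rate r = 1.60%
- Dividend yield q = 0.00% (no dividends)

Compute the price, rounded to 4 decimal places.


d1 = (ln(S/K) + (r - q + 0.5*sigma^2) * T) / (sigma * sqrt(T)) = -0.11760464
d2 = d1 - sigma * sqrt(T) = -0.31679048
exp(-rT) = 0.98807171; exp(-qT) = 1.00000000
C = S_0 * exp(-qT) * N(d1) - K * exp(-rT) * N(d2)
N(d1) = 0.45319047; N(d2) = 0.37570129
C = 0.8800 * 1.00000000 * 0.45319047 - 0.9300 * 0.98807171 * 0.37570129 = 0.0536

Answer: Price = 0.0536


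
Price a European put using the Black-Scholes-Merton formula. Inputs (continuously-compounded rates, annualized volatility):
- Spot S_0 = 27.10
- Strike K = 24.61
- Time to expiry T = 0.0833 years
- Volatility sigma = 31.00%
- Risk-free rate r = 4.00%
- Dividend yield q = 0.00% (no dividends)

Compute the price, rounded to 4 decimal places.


Answer: Price = 0.1537

Derivation:
d1 = (ln(S/K) + (r - q + 0.5*sigma^2) * T) / (sigma * sqrt(T)) = 1.15920213
d2 = d1 - sigma * sqrt(T) = 1.06973074
exp(-rT) = 0.99667354; exp(-qT) = 1.00000000
P = K * exp(-rT) * N(-d2) - S_0 * exp(-qT) * N(-d1)
N(-d1) = 0.12318690; N(-d2) = 0.14237026
P = 24.6100 * 0.99667354 * 0.14237026 - 27.1000 * 1.00000000 * 0.12318690 = 0.1537


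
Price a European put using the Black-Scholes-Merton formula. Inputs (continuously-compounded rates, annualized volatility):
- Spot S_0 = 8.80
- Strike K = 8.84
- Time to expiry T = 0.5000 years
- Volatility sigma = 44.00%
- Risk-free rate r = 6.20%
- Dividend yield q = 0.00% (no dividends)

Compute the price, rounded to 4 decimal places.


Answer: Price = 0.9626

Derivation:
d1 = (ln(S/K) + (r - q + 0.5*sigma^2) * T) / (sigma * sqrt(T)) = 0.24062472
d2 = d1 - sigma * sqrt(T) = -0.07050226
exp(-rT) = 0.96947557; exp(-qT) = 1.00000000
P = K * exp(-rT) * N(-d2) - S_0 * exp(-qT) * N(-d1)
N(-d1) = 0.40492299; N(-d2) = 0.52810305
P = 8.8400 * 0.96947557 * 0.52810305 - 8.8000 * 1.00000000 * 0.40492299 = 0.9626


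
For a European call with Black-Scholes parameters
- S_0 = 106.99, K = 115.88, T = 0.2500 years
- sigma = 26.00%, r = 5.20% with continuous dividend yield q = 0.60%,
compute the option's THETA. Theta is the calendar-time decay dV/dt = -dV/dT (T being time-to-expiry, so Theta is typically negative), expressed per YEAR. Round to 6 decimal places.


Answer: Theta = -11.409258

Derivation:
d1 = -0.4605369289; d2 = -0.5905369289
phi(d1) = 0.3588016089; exp(-qT) = 0.9985011244; exp(-rT) = 0.9870841350
Theta = -S*exp(-qT)*phi(d1)*sigma/(2*sqrt(T)) - r*K*exp(-rT)*N(d2) + q*S*exp(-qT)*N(d1)
N(d1) = 0.3225654355; N(d2) = 0.2774153676; sqrt(T) = 0.5000000000
Term 1 = -106.9900 * 0.9985011244 * 0.3588016089 * 0.2600 / (2 * 0.5000000000) = -9.9659677062
Term 2 = -0.0520 * 115.8800 * 0.9870841350 * 0.2774153676 = -1.6500477692
Term 3 = 0.0060 * 106.9900 * 0.9985011244 * 0.3225654355 = 0.2067572870
Theta = -9.9659677062 + (-1.6500477692) + (0.2067572870) = -11.409258


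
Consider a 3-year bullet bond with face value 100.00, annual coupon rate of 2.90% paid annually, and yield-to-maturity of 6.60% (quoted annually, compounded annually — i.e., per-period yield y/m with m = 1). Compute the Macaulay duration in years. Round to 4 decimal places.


Coupon per period c = face * coupon_rate / m = 2.900000
Periods per year m = 1; per-period yield y/m = 0.066000
Number of cashflows N = 3
Cashflows (t years, CF_t, discount factor 1/(1+y/m)^(m*t), PV):
  t = 1.0000: CF_t = 2.900000, DF = 0.938086, PV = 2.720450
  t = 2.0000: CF_t = 2.900000, DF = 0.880006, PV = 2.552017
  t = 3.0000: CF_t = 102.900000, DF = 0.825521, PV = 84.946162
Price P = sum_t PV_t = 90.218629
Macaulay numerator sum_t t * PV_t:
  t * PV_t at t = 1.0000: 2.720450
  t * PV_t at t = 2.0000: 5.104034
  t * PV_t at t = 3.0000: 254.838485
Macaulay duration D = (sum_t t * PV_t) / P = 262.662970 / 90.218629 = 2.911405

Answer: Macaulay duration = 2.9114 years


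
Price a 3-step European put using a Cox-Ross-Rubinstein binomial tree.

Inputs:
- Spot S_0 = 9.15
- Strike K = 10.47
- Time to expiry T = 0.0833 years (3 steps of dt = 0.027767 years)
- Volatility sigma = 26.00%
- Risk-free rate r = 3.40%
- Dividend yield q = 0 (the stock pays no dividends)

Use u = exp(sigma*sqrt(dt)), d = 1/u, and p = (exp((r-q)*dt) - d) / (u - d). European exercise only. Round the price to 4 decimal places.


dt = T/N = 0.027767
u = exp(sigma*sqrt(dt)) = 1.044277; d = 1/u = 0.957600
p = (exp((r-q)*dt) - d) / (u - d) = 0.500068
Discount per step: exp(-r*dt) = 0.999056
Stock lattice S(k, i) with i counting down-moves:
  k=0: S(0,0) = 9.1500
  k=1: S(1,0) = 9.5551; S(1,1) = 8.7620
  k=2: S(2,0) = 9.9782; S(2,1) = 9.1500; S(2,2) = 8.3905
  k=3: S(3,0) = 10.4200; S(3,1) = 9.5551; S(3,2) = 8.7620; S(3,3) = 8.0348
Terminal payoffs V(N, i) = max(K - S_T, 0):
  V(3,0) = 0.049991; V(3,1) = 0.914867; V(3,2) = 1.707956; V(3,3) = 2.435218
Backward induction: V(k, i) = exp(-r*dt) * [p * V(k+1, i) + (1-p) * V(k+1, i+1)].
  V(2,0) = exp(-r*dt) * [p*0.049991 + (1-p)*0.914867] = 0.481915
  V(2,1) = exp(-r*dt) * [p*0.914867 + (1-p)*1.707956] = 1.310120
  V(2,2) = exp(-r*dt) * [p*1.707956 + (1-p)*2.435218] = 2.069583
  V(1,0) = exp(-r*dt) * [p*0.481915 + (1-p)*1.310120] = 0.895116
  V(1,1) = exp(-r*dt) * [p*1.310120 + (1-p)*2.069583] = 1.688206
  V(0,0) = exp(-r*dt) * [p*0.895116 + (1-p)*1.688206] = 1.290389

Answer: Price = V(0,0) = 1.2904


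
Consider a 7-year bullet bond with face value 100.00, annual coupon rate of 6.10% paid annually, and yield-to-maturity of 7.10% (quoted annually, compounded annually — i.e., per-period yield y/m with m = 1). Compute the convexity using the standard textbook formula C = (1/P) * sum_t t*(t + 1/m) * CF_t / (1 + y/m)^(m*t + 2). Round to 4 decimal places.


Answer: Convexity = 38.4292

Derivation:
Coupon per period c = face * coupon_rate / m = 6.100000
Periods per year m = 1; per-period yield y/m = 0.071000
Number of cashflows N = 7
Cashflows (t years, CF_t, discount factor 1/(1+y/m)^(m*t), PV):
  t = 1.0000: CF_t = 6.100000, DF = 0.933707, PV = 5.695612
  t = 2.0000: CF_t = 6.100000, DF = 0.871808, PV = 5.318031
  t = 3.0000: CF_t = 6.100000, DF = 0.814013, PV = 4.965482
  t = 4.0000: CF_t = 6.100000, DF = 0.760050, PV = 4.636305
  t = 5.0000: CF_t = 6.100000, DF = 0.709664, PV = 4.328949
  t = 6.0000: CF_t = 6.100000, DF = 0.662618, PV = 4.041969
  t = 7.0000: CF_t = 106.100000, DF = 0.618691, PV = 65.643101
Price P = sum_t PV_t = 94.629449
Convexity numerator sum_t t*(t + 1/m) * CF_t / (1+y/m)^(m*t + 2):
  t = 1.0000: term = 9.930964
  t = 2.0000: term = 27.817827
  t = 3.0000: term = 51.947389
  t = 4.0000: term = 80.839386
  t = 5.0000: term = 113.220428
  t = 6.0000: term = 148.000560
  t = 7.0000: term = 3204.779644
Convexity = (1/P) * sum = 3636.536199 / 94.629449 = 38.429223


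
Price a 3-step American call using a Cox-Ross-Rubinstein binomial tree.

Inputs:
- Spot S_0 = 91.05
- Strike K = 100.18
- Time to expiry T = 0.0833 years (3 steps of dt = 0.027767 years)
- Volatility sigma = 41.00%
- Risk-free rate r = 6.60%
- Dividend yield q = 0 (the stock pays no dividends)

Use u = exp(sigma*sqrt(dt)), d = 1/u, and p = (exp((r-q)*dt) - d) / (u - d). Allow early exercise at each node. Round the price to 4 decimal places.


dt = T/N = 0.027767
u = exp(sigma*sqrt(dt)) = 1.070708; d = 1/u = 0.933962
p = (exp((r-q)*dt) - d) / (u - d) = 0.496341
Discount per step: exp(-r*dt) = 0.998169
Stock lattice S(k, i) with i counting down-moves:
  k=0: S(0,0) = 91.0500
  k=1: S(1,0) = 97.4879; S(1,1) = 85.0372
  k=2: S(2,0) = 104.3810; S(2,1) = 91.0500; S(2,2) = 79.4215
  k=3: S(3,0) = 111.7616; S(3,1) = 97.4879; S(3,2) = 85.0372; S(3,3) = 74.1767
Terminal payoffs V(N, i) = max(S_T - K, 0):
  V(3,0) = 11.581574; V(3,1) = 0.000000; V(3,2) = 0.000000; V(3,3) = 0.000000
Backward induction: V(k, i) = exp(-r*dt) * [p * V(k+1, i) + (1-p) * V(k+1, i+1)]; then take max(V_cont, immediate exercise) for American.
  V(2,0) = exp(-r*dt) * [p*11.581574 + (1-p)*0.000000] = 5.737880; exercise = 4.201049; V(2,0) = max -> 5.737880
  V(2,1) = exp(-r*dt) * [p*0.000000 + (1-p)*0.000000] = 0.000000; exercise = 0.000000; V(2,1) = max -> 0.000000
  V(2,2) = exp(-r*dt) * [p*0.000000 + (1-p)*0.000000] = 0.000000; exercise = 0.000000; V(2,2) = max -> 0.000000
  V(1,0) = exp(-r*dt) * [p*5.737880 + (1-p)*0.000000] = 2.842728; exercise = 0.000000; V(1,0) = max -> 2.842728
  V(1,1) = exp(-r*dt) * [p*0.000000 + (1-p)*0.000000] = 0.000000; exercise = 0.000000; V(1,1) = max -> 0.000000
  V(0,0) = exp(-r*dt) * [p*2.842728 + (1-p)*0.000000] = 1.408378; exercise = 0.000000; V(0,0) = max -> 1.408378

Answer: Price = V(0,0) = 1.4084


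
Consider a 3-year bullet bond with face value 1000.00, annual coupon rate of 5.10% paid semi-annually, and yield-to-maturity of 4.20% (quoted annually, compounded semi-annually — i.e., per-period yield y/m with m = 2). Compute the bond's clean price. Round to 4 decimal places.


Answer: Price = 1025.1216

Derivation:
Coupon per period c = face * coupon_rate / m = 25.500000
Periods per year m = 2; per-period yield y/m = 0.021000
Number of cashflows N = 6
Cashflows (t years, CF_t, discount factor 1/(1+y/m)^(m*t), PV):
  t = 0.5000: CF_t = 25.500000, DF = 0.979432, PV = 24.975514
  t = 1.0000: CF_t = 25.500000, DF = 0.959287, PV = 24.461816
  t = 1.5000: CF_t = 25.500000, DF = 0.939556, PV = 23.958684
  t = 2.0000: CF_t = 25.500000, DF = 0.920231, PV = 23.465900
  t = 2.5000: CF_t = 25.500000, DF = 0.901304, PV = 22.983252
  t = 3.0000: CF_t = 1025.500000, DF = 0.882766, PV = 905.276428
Price P = sum_t PV_t = 1025.121593


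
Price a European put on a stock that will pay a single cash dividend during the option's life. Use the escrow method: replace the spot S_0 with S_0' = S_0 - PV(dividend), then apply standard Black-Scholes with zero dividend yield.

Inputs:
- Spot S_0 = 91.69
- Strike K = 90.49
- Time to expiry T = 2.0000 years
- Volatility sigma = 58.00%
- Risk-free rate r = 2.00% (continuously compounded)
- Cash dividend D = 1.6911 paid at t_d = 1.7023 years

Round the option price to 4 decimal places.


Answer: Price = 26.6353

Derivation:
PV(D) = D * exp(-r * t_d) = 1.6911 * 0.96652704 = 1.63449388
S_0' = S_0 - PV(D) = 91.6900 - 1.63449388 = 90.05550612
d1 = (ln(S_0'/K) + (r + sigma^2/2)*T) / (sigma*sqrt(T)) = 0.45301999
d2 = d1 - sigma*sqrt(T) = -0.36722388
exp(-rT) = 0.96078944
N(-d1) = 0.32526717; N(-d2) = 0.64327398
P = K * exp(-rT) * N(-d2) - S_0' * N(-d1) = 90.4900 * 0.96078944 * 0.64327398 - 90.05550612 * 0.32526717 = 26.6353


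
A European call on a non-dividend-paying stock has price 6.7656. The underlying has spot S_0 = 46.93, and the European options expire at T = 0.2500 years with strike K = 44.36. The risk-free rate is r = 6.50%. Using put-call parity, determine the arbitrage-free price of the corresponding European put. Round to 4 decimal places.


Answer: Put price = 3.4806

Derivation:
Put-call parity: C - P = S_0 * exp(-qT) - K * exp(-rT).
S_0 * exp(-qT) = 46.9300 * 1.00000000 = 46.93000000
K * exp(-rT) = 44.3600 * 0.98388132 = 43.64497531
P = C - S*exp(-qT) + K*exp(-rT)
P = 6.7656 - 46.93000000 + 43.64497531 = 3.4806


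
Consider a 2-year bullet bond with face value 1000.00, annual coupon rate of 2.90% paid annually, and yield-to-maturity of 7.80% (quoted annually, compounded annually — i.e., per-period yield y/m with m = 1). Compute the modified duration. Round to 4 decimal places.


Coupon per period c = face * coupon_rate / m = 29.000000
Periods per year m = 1; per-period yield y/m = 0.078000
Number of cashflows N = 2
Cashflows (t years, CF_t, discount factor 1/(1+y/m)^(m*t), PV):
  t = 1.0000: CF_t = 29.000000, DF = 0.927644, PV = 26.901670
  t = 2.0000: CF_t = 1029.000000, DF = 0.860523, PV = 885.478158
Price P = sum_t PV_t = 912.379828
First compute Macaulay numerator sum_t t * PV_t:
  t * PV_t at t = 1.0000: 26.901670
  t * PV_t at t = 2.0000: 1770.956316
Macaulay duration D = 1797.857986 / 912.379828 = 1.970515
Modified duration = D / (1 + y/m) = 1.970515 / (1 + 0.078000) = 1.827936

Answer: Modified duration = 1.8279


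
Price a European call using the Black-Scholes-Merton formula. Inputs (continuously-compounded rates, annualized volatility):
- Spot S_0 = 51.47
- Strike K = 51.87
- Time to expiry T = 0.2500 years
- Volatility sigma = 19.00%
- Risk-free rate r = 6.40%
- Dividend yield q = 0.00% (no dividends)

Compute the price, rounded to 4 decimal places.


Answer: Price = 2.1609

Derivation:
d1 = (ln(S/K) + (r - q + 0.5*sigma^2) * T) / (sigma * sqrt(T)) = 0.13443185
d2 = d1 - sigma * sqrt(T) = 0.03943185
exp(-rT) = 0.98412732; exp(-qT) = 1.00000000
C = S_0 * exp(-qT) * N(d1) - K * exp(-rT) * N(d2)
N(d1) = 0.55346945; N(d2) = 0.51572695
C = 51.4700 * 1.00000000 * 0.55346945 - 51.8700 * 0.98412732 * 0.51572695 = 2.1609


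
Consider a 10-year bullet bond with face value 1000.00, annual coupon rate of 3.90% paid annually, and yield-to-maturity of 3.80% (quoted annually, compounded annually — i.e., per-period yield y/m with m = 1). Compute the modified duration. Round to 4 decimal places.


Answer: Modified duration = 8.1663

Derivation:
Coupon per period c = face * coupon_rate / m = 39.000000
Periods per year m = 1; per-period yield y/m = 0.038000
Number of cashflows N = 10
Cashflows (t years, CF_t, discount factor 1/(1+y/m)^(m*t), PV):
  t = 1.0000: CF_t = 39.000000, DF = 0.963391, PV = 37.572254
  t = 2.0000: CF_t = 39.000000, DF = 0.928122, PV = 36.196777
  t = 3.0000: CF_t = 39.000000, DF = 0.894145, PV = 34.871654
  t = 4.0000: CF_t = 39.000000, DF = 0.861411, PV = 33.595042
  t = 5.0000: CF_t = 39.000000, DF = 0.829876, PV = 32.365166
  t = 6.0000: CF_t = 39.000000, DF = 0.799495, PV = 31.180314
  t = 7.0000: CF_t = 39.000000, DF = 0.770227, PV = 30.038838
  t = 8.0000: CF_t = 39.000000, DF = 0.742030, PV = 28.939151
  t = 9.0000: CF_t = 39.000000, DF = 0.714865, PV = 27.879721
  t = 10.0000: CF_t = 1039.000000, DF = 0.688694, PV = 715.553339
Price P = sum_t PV_t = 1008.192256
First compute Macaulay numerator sum_t t * PV_t:
  t * PV_t at t = 1.0000: 37.572254
  t * PV_t at t = 2.0000: 72.393554
  t * PV_t at t = 3.0000: 104.614962
  t * PV_t at t = 4.0000: 134.380169
  t * PV_t at t = 5.0000: 161.825830
  t * PV_t at t = 6.0000: 187.081885
  t * PV_t at t = 7.0000: 210.271868
  t * PV_t at t = 8.0000: 231.513204
  t * PV_t at t = 9.0000: 250.917490
  t * PV_t at t = 10.0000: 7155.533387
Macaulay duration D = 8546.104603 / 1008.192256 = 8.476662
Modified duration = D / (1 + y/m) = 8.476662 / (1 + 0.038000) = 8.166341


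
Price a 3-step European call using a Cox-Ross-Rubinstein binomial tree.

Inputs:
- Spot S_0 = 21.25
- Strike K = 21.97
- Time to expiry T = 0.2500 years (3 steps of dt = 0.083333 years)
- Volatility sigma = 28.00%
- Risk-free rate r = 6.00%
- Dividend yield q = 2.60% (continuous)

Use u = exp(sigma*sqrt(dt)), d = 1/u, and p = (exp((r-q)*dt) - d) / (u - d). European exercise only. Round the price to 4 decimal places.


Answer: Price = V(0,0) = 1.0122

Derivation:
dt = T/N = 0.083333
u = exp(sigma*sqrt(dt)) = 1.084186; d = 1/u = 0.922351
p = (exp((r-q)*dt) - d) / (u - d) = 0.497336
Discount per step: exp(-r*dt) = 0.995012
Stock lattice S(k, i) with i counting down-moves:
  k=0: S(0,0) = 21.2500
  k=1: S(1,0) = 23.0389; S(1,1) = 19.6000
  k=2: S(2,0) = 24.9785; S(2,1) = 21.2500; S(2,2) = 18.0781
  k=3: S(3,0) = 27.0813; S(3,1) = 23.0389; S(3,2) = 19.6000; S(3,3) = 16.6743
Terminal payoffs V(N, i) = max(S_T - K, 0):
  V(3,0) = 5.111315; V(3,1) = 1.068942; V(3,2) = 0.000000; V(3,3) = 0.000000
Backward induction: V(k, i) = exp(-r*dt) * [p * V(k+1, i) + (1-p) * V(k+1, i+1)].
  V(2,0) = exp(-r*dt) * [p*5.111315 + (1-p)*1.068942] = 3.064002
  V(2,1) = exp(-r*dt) * [p*1.068942 + (1-p)*0.000000] = 0.528972
  V(2,2) = exp(-r*dt) * [p*0.000000 + (1-p)*0.000000] = 0.000000
  V(1,0) = exp(-r*dt) * [p*3.064002 + (1-p)*0.528972] = 1.780808
  V(1,1) = exp(-r*dt) * [p*0.528972 + (1-p)*0.000000] = 0.261765
  V(0,0) = exp(-r*dt) * [p*1.780808 + (1-p)*0.261765] = 1.012167


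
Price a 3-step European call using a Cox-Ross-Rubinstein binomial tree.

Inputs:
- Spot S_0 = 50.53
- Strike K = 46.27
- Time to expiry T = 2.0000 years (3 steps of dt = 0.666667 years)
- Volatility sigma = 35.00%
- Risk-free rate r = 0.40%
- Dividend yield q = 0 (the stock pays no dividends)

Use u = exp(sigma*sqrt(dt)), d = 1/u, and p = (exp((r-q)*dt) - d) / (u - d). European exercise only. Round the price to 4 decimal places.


Answer: Price = V(0,0) = 12.5393

Derivation:
dt = T/N = 0.666667
u = exp(sigma*sqrt(dt)) = 1.330791; d = 1/u = 0.751433
p = (exp((r-q)*dt) - d) / (u - d) = 0.433648
Discount per step: exp(-r*dt) = 0.997337
Stock lattice S(k, i) with i counting down-moves:
  k=0: S(0,0) = 50.5300
  k=1: S(1,0) = 67.2449; S(1,1) = 37.9699
  k=2: S(2,0) = 89.4889; S(2,1) = 50.5300; S(2,2) = 28.5318
  k=3: S(3,0) = 119.0911; S(3,1) = 67.2449; S(3,2) = 37.9699; S(3,3) = 21.4397
Terminal payoffs V(N, i) = max(S_T - K, 0):
  V(3,0) = 72.821086; V(3,1) = 20.974889; V(3,2) = 0.000000; V(3,3) = 0.000000
Backward induction: V(k, i) = exp(-r*dt) * [p * V(k+1, i) + (1-p) * V(k+1, i+1)].
  V(2,0) = exp(-r*dt) * [p*72.821086 + (1-p)*20.974889] = 43.342143
  V(2,1) = exp(-r*dt) * [p*20.974889 + (1-p)*0.000000] = 9.071491
  V(2,2) = exp(-r*dt) * [p*0.000000 + (1-p)*0.000000] = 0.000000
  V(1,0) = exp(-r*dt) * [p*43.342143 + (1-p)*9.071491] = 23.869146
  V(1,1) = exp(-r*dt) * [p*9.071491 + (1-p)*0.000000] = 3.923355
  V(0,0) = exp(-r*dt) * [p*23.869146 + (1-p)*3.923355] = 12.539320


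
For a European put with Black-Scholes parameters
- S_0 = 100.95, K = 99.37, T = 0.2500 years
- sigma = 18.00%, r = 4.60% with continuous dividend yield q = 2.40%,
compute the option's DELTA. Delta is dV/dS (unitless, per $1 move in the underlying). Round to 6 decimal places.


Answer: Delta = -0.386877

Derivation:
d1 = 0.2813898613; d2 = 0.1913898613
phi(d1) = 0.3834566662; exp(-qT) = 0.9940179641; exp(-rT) = 0.9885658722
N(-d1) = 0.3892056968
Delta = -exp(-qT) * N(-d1) = -0.9940179641 * 0.3892056968 = -0.386877


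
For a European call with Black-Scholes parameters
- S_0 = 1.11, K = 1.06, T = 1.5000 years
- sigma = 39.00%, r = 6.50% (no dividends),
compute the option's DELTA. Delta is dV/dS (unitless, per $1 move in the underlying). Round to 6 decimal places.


Answer: Delta = 0.705210

Derivation:
d1 = 0.5394448604; d2 = 0.0617943605
phi(d1) = 0.3449213317; exp(-qT) = 1.0000000000; exp(-rT) = 0.9071023416
N(d1) = 0.7052100330
Delta = exp(-qT) * N(d1) = 1.0000000000 * 0.7052100330 = 0.705210


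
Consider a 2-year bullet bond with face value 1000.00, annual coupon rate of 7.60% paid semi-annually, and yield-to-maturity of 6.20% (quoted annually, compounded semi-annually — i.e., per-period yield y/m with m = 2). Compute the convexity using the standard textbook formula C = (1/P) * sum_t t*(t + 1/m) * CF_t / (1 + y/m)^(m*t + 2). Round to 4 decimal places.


Answer: Convexity = 4.3734

Derivation:
Coupon per period c = face * coupon_rate / m = 38.000000
Periods per year m = 2; per-period yield y/m = 0.031000
Number of cashflows N = 4
Cashflows (t years, CF_t, discount factor 1/(1+y/m)^(m*t), PV):
  t = 0.5000: CF_t = 38.000000, DF = 0.969932, PV = 36.857420
  t = 1.0000: CF_t = 38.000000, DF = 0.940768, PV = 35.749195
  t = 1.5000: CF_t = 38.000000, DF = 0.912481, PV = 34.674292
  t = 2.0000: CF_t = 1038.000000, DF = 0.885045, PV = 918.676680
Price P = sum_t PV_t = 1025.957587
Convexity numerator sum_t t*(t + 1/m) * CF_t / (1+y/m)^(m*t + 2):
  t = 0.5000: term = 17.337146
  t = 1.0000: term = 50.447563
  t = 1.5000: term = 97.861423
  t = 2.0000: term = 4321.309438
Convexity = (1/P) * sum = 4486.955570 / 1025.957587 = 4.373432


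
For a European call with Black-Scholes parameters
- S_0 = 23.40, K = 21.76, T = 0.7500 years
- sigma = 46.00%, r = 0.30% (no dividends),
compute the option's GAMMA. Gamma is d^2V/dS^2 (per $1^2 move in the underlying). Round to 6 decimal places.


d1 = 0.3872328428; d2 = -0.0111388429
phi(d1) = 0.3701254893; exp(-qT) = 1.0000000000; exp(-rT) = 0.9977525294
Gamma = exp(-qT) * phi(d1) / (S * sigma * sqrt(T)) = 1.0000000000 * 0.3701254893 / (23.4000 * 0.4600 * 0.8660254038) = 0.039705

Answer: Gamma = 0.039705


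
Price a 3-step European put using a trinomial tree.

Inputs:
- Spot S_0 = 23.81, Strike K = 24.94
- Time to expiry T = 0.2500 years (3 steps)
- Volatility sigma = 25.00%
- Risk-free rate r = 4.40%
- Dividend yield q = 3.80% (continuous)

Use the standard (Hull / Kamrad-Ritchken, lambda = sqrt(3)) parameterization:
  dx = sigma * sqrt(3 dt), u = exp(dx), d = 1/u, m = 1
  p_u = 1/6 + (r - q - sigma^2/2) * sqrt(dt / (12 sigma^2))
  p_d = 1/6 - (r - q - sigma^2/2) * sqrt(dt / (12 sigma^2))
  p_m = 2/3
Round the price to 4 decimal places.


Answer: Price = V(0,0) = 1.8518

Derivation:
dt = T/N = 0.083333; dx = sigma*sqrt(3*dt) = 0.125000
u = exp(dx) = 1.133148; d = 1/u = 0.882497
p_u = 0.158250, p_m = 0.666667, p_d = 0.175083
Discount per step: exp(-r*dt) = 0.996340
Stock lattice S(k, j) with j the centered position index:
  k=0: S(0,+0) = 23.8100
  k=1: S(1,-1) = 21.0123; S(1,+0) = 23.8100; S(1,+1) = 26.9803
  k=2: S(2,-2) = 18.5432; S(2,-1) = 21.0123; S(2,+0) = 23.8100; S(2,+1) = 26.9803; S(2,+2) = 30.5726
  k=3: S(3,-3) = 16.3644; S(3,-2) = 18.5432; S(3,-1) = 21.0123; S(3,+0) = 23.8100; S(3,+1) = 26.9803; S(3,+2) = 30.5726; S(3,+3) = 34.6433
Terminal payoffs V(N, j) = max(K - S_T, 0):
  V(3,-3) = 8.575642; V(3,-2) = 6.396753; V(3,-1) = 3.927749; V(3,+0) = 1.130000; V(3,+1) = 0.000000; V(3,+2) = 0.000000; V(3,+3) = 0.000000
Backward induction: V(k, j) = exp(-r*dt) * [p_u * V(k+1, j+1) + p_m * V(k+1, j) + p_d * V(k+1, j-1)]
  V(2,-2) = exp(-r*dt) * [p_u*3.927749 + p_m*6.396753 + p_d*8.575642] = 6.364142
  V(2,-1) = exp(-r*dt) * [p_u*1.130000 + p_m*3.927749 + p_d*6.396753] = 3.902949
  V(2,+0) = exp(-r*dt) * [p_u*0.000000 + p_m*1.130000 + p_d*3.927749] = 1.435743
  V(2,+1) = exp(-r*dt) * [p_u*0.000000 + p_m*0.000000 + p_d*1.130000] = 0.197120
  V(2,+2) = exp(-r*dt) * [p_u*0.000000 + p_m*0.000000 + p_d*0.000000] = 0.000000
  V(1,-1) = exp(-r*dt) * [p_u*1.435743 + p_m*3.902949 + p_d*6.364142] = 3.928995
  V(1,+0) = exp(-r*dt) * [p_u*0.197120 + p_m*1.435743 + p_d*3.902949] = 1.665579
  V(1,+1) = exp(-r*dt) * [p_u*0.000000 + p_m*0.197120 + p_d*1.435743] = 0.381387
  V(0,+0) = exp(-r*dt) * [p_u*0.381387 + p_m*1.665579 + p_d*3.928995] = 1.851840


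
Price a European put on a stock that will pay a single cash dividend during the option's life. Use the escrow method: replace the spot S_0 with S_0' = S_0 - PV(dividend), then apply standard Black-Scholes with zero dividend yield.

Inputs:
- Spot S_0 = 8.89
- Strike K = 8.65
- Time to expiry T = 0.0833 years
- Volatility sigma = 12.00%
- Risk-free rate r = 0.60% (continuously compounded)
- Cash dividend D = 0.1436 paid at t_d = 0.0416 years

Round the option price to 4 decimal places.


PV(D) = D * exp(-r * t_d) = 0.1436 * 0.99975043 = 0.14356416
S_0' = S_0 - PV(D) = 8.8900 - 0.14356416 = 8.74643584
d1 = (ln(S_0'/K) + (r + sigma^2/2)*T) / (sigma*sqrt(T)) = 0.35186502
d2 = d1 - sigma*sqrt(T) = 0.31723093
exp(-rT) = 0.99950032
N(-d1) = 0.36246975; N(-d2) = 0.37553419
P = K * exp(-rT) * N(-d2) - S_0' * N(-d1) = 8.6500 * 0.99950032 * 0.37553419 - 8.74643584 * 0.36246975 = 0.0764

Answer: Price = 0.0764


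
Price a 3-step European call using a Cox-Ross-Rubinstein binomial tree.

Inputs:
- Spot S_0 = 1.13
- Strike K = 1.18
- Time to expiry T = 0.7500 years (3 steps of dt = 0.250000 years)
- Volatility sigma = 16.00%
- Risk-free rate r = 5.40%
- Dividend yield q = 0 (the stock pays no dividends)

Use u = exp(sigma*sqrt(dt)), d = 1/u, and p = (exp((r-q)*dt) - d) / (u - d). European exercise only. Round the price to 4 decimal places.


Answer: Price = V(0,0) = 0.0620

Derivation:
dt = T/N = 0.250000
u = exp(sigma*sqrt(dt)) = 1.083287; d = 1/u = 0.923116
p = (exp((r-q)*dt) - d) / (u - d) = 0.564867
Discount per step: exp(-r*dt) = 0.986591
Stock lattice S(k, i) with i counting down-moves:
  k=0: S(0,0) = 1.1300
  k=1: S(1,0) = 1.2241; S(1,1) = 1.0431
  k=2: S(2,0) = 1.3261; S(2,1) = 1.1300; S(2,2) = 0.9629
  k=3: S(3,0) = 1.4365; S(3,1) = 1.2241; S(3,2) = 1.0431; S(3,3) = 0.8889
Terminal payoffs V(N, i) = max(S_T - K, 0):
  V(3,0) = 0.256512; V(3,1) = 0.044114; V(3,2) = 0.000000; V(3,3) = 0.000000
Backward induction: V(k, i) = exp(-r*dt) * [p * V(k+1, i) + (1-p) * V(k+1, i+1)].
  V(2,0) = exp(-r*dt) * [p*0.256512 + (1-p)*0.044114] = 0.161890
  V(2,1) = exp(-r*dt) * [p*0.044114 + (1-p)*0.000000] = 0.024585
  V(2,2) = exp(-r*dt) * [p*0.000000 + (1-p)*0.000000] = 0.000000
  V(1,0) = exp(-r*dt) * [p*0.161890 + (1-p)*0.024585] = 0.100774
  V(1,1) = exp(-r*dt) * [p*0.024585 + (1-p)*0.000000] = 0.013701
  V(0,0) = exp(-r*dt) * [p*0.100774 + (1-p)*0.013701] = 0.062043


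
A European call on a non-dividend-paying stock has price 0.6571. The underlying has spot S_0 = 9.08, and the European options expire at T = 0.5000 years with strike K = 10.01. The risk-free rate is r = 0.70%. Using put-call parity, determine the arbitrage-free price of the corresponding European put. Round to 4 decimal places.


Put-call parity: C - P = S_0 * exp(-qT) - K * exp(-rT).
S_0 * exp(-qT) = 9.0800 * 1.00000000 = 9.08000000
K * exp(-rT) = 10.0100 * 0.99650612 = 9.97502624
P = C - S*exp(-qT) + K*exp(-rT)
P = 0.6571 - 9.08000000 + 9.97502624 = 1.5521

Answer: Put price = 1.5521


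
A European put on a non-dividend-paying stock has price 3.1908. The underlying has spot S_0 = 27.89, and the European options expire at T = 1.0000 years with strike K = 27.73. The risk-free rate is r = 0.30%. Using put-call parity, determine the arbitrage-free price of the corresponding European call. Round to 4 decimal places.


Answer: Call price = 3.4339

Derivation:
Put-call parity: C - P = S_0 * exp(-qT) - K * exp(-rT).
S_0 * exp(-qT) = 27.8900 * 1.00000000 = 27.89000000
K * exp(-rT) = 27.7300 * 0.99700450 = 27.64693466
C = P + S*exp(-qT) - K*exp(-rT)
C = 3.1908 + 27.89000000 - 27.64693466 = 3.4339


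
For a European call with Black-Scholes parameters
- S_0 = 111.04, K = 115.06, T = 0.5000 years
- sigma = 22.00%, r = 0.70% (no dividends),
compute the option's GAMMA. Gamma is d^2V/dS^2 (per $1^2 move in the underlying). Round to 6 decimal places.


d1 = -0.1283285329; d2 = -0.2838920247
phi(d1) = 0.3956708345; exp(-qT) = 1.0000000000; exp(-rT) = 0.9965061179
Gamma = exp(-qT) * phi(d1) / (S * sigma * sqrt(T)) = 1.0000000000 * 0.3956708345 / (111.0400 * 0.2200 * 0.7071067812) = 0.022906

Answer: Gamma = 0.022906


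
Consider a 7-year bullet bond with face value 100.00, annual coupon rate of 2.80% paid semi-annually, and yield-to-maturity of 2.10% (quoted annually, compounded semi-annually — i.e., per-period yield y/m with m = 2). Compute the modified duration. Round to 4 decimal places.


Answer: Modified duration = 6.3546

Derivation:
Coupon per period c = face * coupon_rate / m = 1.400000
Periods per year m = 2; per-period yield y/m = 0.010500
Number of cashflows N = 14
Cashflows (t years, CF_t, discount factor 1/(1+y/m)^(m*t), PV):
  t = 0.5000: CF_t = 1.400000, DF = 0.989609, PV = 1.385453
  t = 1.0000: CF_t = 1.400000, DF = 0.979326, PV = 1.371057
  t = 1.5000: CF_t = 1.400000, DF = 0.969150, PV = 1.356810
  t = 2.0000: CF_t = 1.400000, DF = 0.959080, PV = 1.342712
  t = 2.5000: CF_t = 1.400000, DF = 0.949114, PV = 1.328760
  t = 3.0000: CF_t = 1.400000, DF = 0.939252, PV = 1.314953
  t = 3.5000: CF_t = 1.400000, DF = 0.929492, PV = 1.301289
  t = 4.0000: CF_t = 1.400000, DF = 0.919834, PV = 1.287768
  t = 4.5000: CF_t = 1.400000, DF = 0.910276, PV = 1.274387
  t = 5.0000: CF_t = 1.400000, DF = 0.900818, PV = 1.261145
  t = 5.5000: CF_t = 1.400000, DF = 0.891457, PV = 1.248040
  t = 6.0000: CF_t = 1.400000, DF = 0.882194, PV = 1.235072
  t = 6.5000: CF_t = 1.400000, DF = 0.873027, PV = 1.222238
  t = 7.0000: CF_t = 101.400000, DF = 0.863956, PV = 87.605123
Price P = sum_t PV_t = 104.534805
First compute Macaulay numerator sum_t t * PV_t:
  t * PV_t at t = 0.5000: 0.692726
  t * PV_t at t = 1.0000: 1.371057
  t * PV_t at t = 1.5000: 2.035215
  t * PV_t at t = 2.0000: 2.685423
  t * PV_t at t = 2.5000: 3.321899
  t * PV_t at t = 3.0000: 3.944858
  t * PV_t at t = 3.5000: 4.554512
  t * PV_t at t = 4.0000: 5.151070
  t * PV_t at t = 4.5000: 5.734739
  t * PV_t at t = 5.0000: 6.305723
  t * PV_t at t = 5.5000: 6.864221
  t * PV_t at t = 6.0000: 7.410431
  t * PV_t at t = 6.5000: 7.944549
  t * PV_t at t = 7.0000: 613.235863
Macaulay duration D = 671.252287 / 104.534805 = 6.421328
Modified duration = D / (1 + y/m) = 6.421328 / (1 + 0.010500) = 6.354605


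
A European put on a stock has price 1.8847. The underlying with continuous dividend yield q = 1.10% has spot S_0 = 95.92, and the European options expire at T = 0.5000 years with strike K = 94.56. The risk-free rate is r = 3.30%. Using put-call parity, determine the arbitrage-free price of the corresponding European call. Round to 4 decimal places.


Answer: Call price = 4.2660

Derivation:
Put-call parity: C - P = S_0 * exp(-qT) - K * exp(-rT).
S_0 * exp(-qT) = 95.9200 * 0.99451510 = 95.39388813
K * exp(-rT) = 94.5600 * 0.98363538 = 93.01256148
C = P + S*exp(-qT) - K*exp(-rT)
C = 1.8847 + 95.39388813 - 93.01256148 = 4.2660


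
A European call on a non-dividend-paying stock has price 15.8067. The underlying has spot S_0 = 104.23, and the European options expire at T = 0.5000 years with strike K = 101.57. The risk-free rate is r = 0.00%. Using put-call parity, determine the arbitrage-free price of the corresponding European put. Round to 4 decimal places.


Put-call parity: C - P = S_0 * exp(-qT) - K * exp(-rT).
S_0 * exp(-qT) = 104.2300 * 1.00000000 = 104.23000000
K * exp(-rT) = 101.5700 * 1.00000000 = 101.57000000
P = C - S*exp(-qT) + K*exp(-rT)
P = 15.8067 - 104.23000000 + 101.57000000 = 13.1467

Answer: Put price = 13.1467


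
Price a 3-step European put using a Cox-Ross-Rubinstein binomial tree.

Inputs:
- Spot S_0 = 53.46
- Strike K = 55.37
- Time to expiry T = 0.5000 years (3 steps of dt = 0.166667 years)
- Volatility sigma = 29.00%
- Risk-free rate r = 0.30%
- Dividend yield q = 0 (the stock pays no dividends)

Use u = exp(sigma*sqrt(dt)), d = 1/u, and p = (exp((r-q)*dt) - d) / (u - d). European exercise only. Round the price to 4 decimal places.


dt = T/N = 0.166667
u = exp(sigma*sqrt(dt)) = 1.125685; d = 1/u = 0.888348
p = (exp((r-q)*dt) - d) / (u - d) = 0.472544
Discount per step: exp(-r*dt) = 0.999500
Stock lattice S(k, i) with i counting down-moves:
  k=0: S(0,0) = 53.4600
  k=1: S(1,0) = 60.1791; S(1,1) = 47.4911
  k=2: S(2,0) = 67.7428; S(2,1) = 53.4600; S(2,2) = 42.1886
  k=3: S(3,0) = 76.2570; S(3,1) = 60.1791; S(3,2) = 47.4911; S(3,3) = 37.4781
Terminal payoffs V(N, i) = max(K - S_T, 0):
  V(3,0) = 0.000000; V(3,1) = 0.000000; V(3,2) = 7.878929; V(3,3) = 17.891865
Backward induction: V(k, i) = exp(-r*dt) * [p * V(k+1, i) + (1-p) * V(k+1, i+1)].
  V(2,0) = exp(-r*dt) * [p*0.000000 + (1-p)*0.000000] = 0.000000
  V(2,1) = exp(-r*dt) * [p*0.000000 + (1-p)*7.878929] = 4.153713
  V(2,2) = exp(-r*dt) * [p*7.878929 + (1-p)*17.891865] = 13.153736
  V(1,0) = exp(-r*dt) * [p*0.000000 + (1-p)*4.153713] = 2.189807
  V(1,1) = exp(-r*dt) * [p*4.153713 + (1-p)*13.153736] = 8.896382
  V(0,0) = exp(-r*dt) * [p*2.189807 + (1-p)*8.896382] = 5.724369

Answer: Price = V(0,0) = 5.7244


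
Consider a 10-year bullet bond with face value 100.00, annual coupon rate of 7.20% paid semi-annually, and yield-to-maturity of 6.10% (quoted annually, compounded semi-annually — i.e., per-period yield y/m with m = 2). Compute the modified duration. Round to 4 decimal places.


Coupon per period c = face * coupon_rate / m = 3.600000
Periods per year m = 2; per-period yield y/m = 0.030500
Number of cashflows N = 20
Cashflows (t years, CF_t, discount factor 1/(1+y/m)^(m*t), PV):
  t = 0.5000: CF_t = 3.600000, DF = 0.970403, PV = 3.493450
  t = 1.0000: CF_t = 3.600000, DF = 0.941681, PV = 3.390053
  t = 1.5000: CF_t = 3.600000, DF = 0.913810, PV = 3.289717
  t = 2.0000: CF_t = 3.600000, DF = 0.886764, PV = 3.192350
  t = 2.5000: CF_t = 3.600000, DF = 0.860518, PV = 3.097865
  t = 3.0000: CF_t = 3.600000, DF = 0.835049, PV = 3.006177
  t = 3.5000: CF_t = 3.600000, DF = 0.810334, PV = 2.917202
  t = 4.0000: CF_t = 3.600000, DF = 0.786350, PV = 2.830861
  t = 4.5000: CF_t = 3.600000, DF = 0.763076, PV = 2.747075
  t = 5.0000: CF_t = 3.600000, DF = 0.740491, PV = 2.665769
  t = 5.5000: CF_t = 3.600000, DF = 0.718575, PV = 2.586870
  t = 6.0000: CF_t = 3.600000, DF = 0.697307, PV = 2.510305
  t = 6.5000: CF_t = 3.600000, DF = 0.676669, PV = 2.436007
  t = 7.0000: CF_t = 3.600000, DF = 0.656641, PV = 2.363908
  t = 7.5000: CF_t = 3.600000, DF = 0.637206, PV = 2.293943
  t = 8.0000: CF_t = 3.600000, DF = 0.618347, PV = 2.226048
  t = 8.5000: CF_t = 3.600000, DF = 0.600045, PV = 2.160163
  t = 9.0000: CF_t = 3.600000, DF = 0.582286, PV = 2.096228
  t = 9.5000: CF_t = 3.600000, DF = 0.565052, PV = 2.034186
  t = 10.0000: CF_t = 103.600000, DF = 0.548328, PV = 56.806736
Price P = sum_t PV_t = 108.144913
First compute Macaulay numerator sum_t t * PV_t:
  t * PV_t at t = 0.5000: 1.746725
  t * PV_t at t = 1.0000: 3.390053
  t * PV_t at t = 1.5000: 4.934575
  t * PV_t at t = 2.0000: 6.384700
  t * PV_t at t = 2.5000: 7.744663
  t * PV_t at t = 3.0000: 9.018531
  t * PV_t at t = 3.5000: 10.210208
  t * PV_t at t = 4.0000: 11.323444
  t * PV_t at t = 4.5000: 12.361838
  t * PV_t at t = 5.0000: 13.328846
  t * PV_t at t = 5.5000: 14.227783
  t * PV_t at t = 6.0000: 15.061832
  t * PV_t at t = 6.5000: 15.834046
  t * PV_t at t = 7.0000: 16.547355
  t * PV_t at t = 7.5000: 17.204570
  t * PV_t at t = 8.0000: 17.808386
  t * PV_t at t = 8.5000: 18.361387
  t * PV_t at t = 9.0000: 18.866054
  t * PV_t at t = 9.5000: 19.324763
  t * PV_t at t = 10.0000: 568.067356
Macaulay duration D = 801.747115 / 108.144913 = 7.413637
Modified duration = D / (1 + y/m) = 7.413637 / (1 + 0.030500) = 7.194213

Answer: Modified duration = 7.1942


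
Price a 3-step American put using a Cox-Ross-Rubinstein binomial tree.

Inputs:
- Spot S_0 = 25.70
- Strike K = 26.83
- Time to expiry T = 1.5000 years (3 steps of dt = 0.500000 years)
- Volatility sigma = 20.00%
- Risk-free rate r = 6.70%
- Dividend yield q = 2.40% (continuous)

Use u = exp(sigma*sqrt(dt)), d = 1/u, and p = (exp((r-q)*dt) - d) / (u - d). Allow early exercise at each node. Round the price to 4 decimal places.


Answer: Price = V(0,0) = 2.4703

Derivation:
dt = T/N = 0.500000
u = exp(sigma*sqrt(dt)) = 1.151910; d = 1/u = 0.868123
p = (exp((r-q)*dt) - d) / (u - d) = 0.541285
Discount per step: exp(-r*dt) = 0.967055
Stock lattice S(k, i) with i counting down-moves:
  k=0: S(0,0) = 25.7000
  k=1: S(1,0) = 29.6041; S(1,1) = 22.3108
  k=2: S(2,0) = 34.1012; S(2,1) = 25.7000; S(2,2) = 19.3685
  k=3: S(3,0) = 39.2816; S(3,1) = 29.6041; S(3,2) = 22.3108; S(3,3) = 16.8143
Terminal payoffs V(N, i) = max(K - S_T, 0):
  V(3,0) = 0.000000; V(3,1) = 0.000000; V(3,2) = 4.519227; V(3,3) = 10.015747
Backward induction: V(k, i) = exp(-r*dt) * [p * V(k+1, i) + (1-p) * V(k+1, i+1)]; then take max(V_cont, immediate exercise) for American.
  V(2,0) = exp(-r*dt) * [p*0.000000 + (1-p)*0.000000] = 0.000000; exercise = 0.000000; V(2,0) = max -> 0.000000
  V(2,1) = exp(-r*dt) * [p*0.000000 + (1-p)*4.519227] = 2.004741; exercise = 1.130000; V(2,1) = max -> 2.004741
  V(2,2) = exp(-r*dt) * [p*4.519227 + (1-p)*10.015747] = 6.808612; exercise = 7.461495; V(2,2) = max -> 7.461495
  V(1,0) = exp(-r*dt) * [p*0.000000 + (1-p)*2.004741] = 0.889308; exercise = 0.000000; V(1,0) = max -> 0.889308
  V(1,1) = exp(-r*dt) * [p*2.004741 + (1-p)*7.461495] = 4.359325; exercise = 4.519227; V(1,1) = max -> 4.519227
  V(0,0) = exp(-r*dt) * [p*0.889308 + (1-p)*4.519227] = 2.470252; exercise = 1.130000; V(0,0) = max -> 2.470252


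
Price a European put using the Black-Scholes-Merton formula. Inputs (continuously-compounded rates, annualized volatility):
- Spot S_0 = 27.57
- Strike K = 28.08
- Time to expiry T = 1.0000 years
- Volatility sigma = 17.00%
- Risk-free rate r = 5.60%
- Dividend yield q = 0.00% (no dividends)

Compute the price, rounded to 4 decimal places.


Answer: Price = 1.3681

Derivation:
d1 = (ln(S/K) + (r - q + 0.5*sigma^2) * T) / (sigma * sqrt(T)) = 0.30659203
d2 = d1 - sigma * sqrt(T) = 0.13659203
exp(-rT) = 0.94553914; exp(-qT) = 1.00000000
P = K * exp(-rT) * N(-d2) - S_0 * exp(-qT) * N(-d1)
N(-d1) = 0.37957696; N(-d2) = 0.44567664
P = 28.0800 * 0.94553914 * 0.44567664 - 27.5700 * 1.00000000 * 0.37957696 = 1.3681


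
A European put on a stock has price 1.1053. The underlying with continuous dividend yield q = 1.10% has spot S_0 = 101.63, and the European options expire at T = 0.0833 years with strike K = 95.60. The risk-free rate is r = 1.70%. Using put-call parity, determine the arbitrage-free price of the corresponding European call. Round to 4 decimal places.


Answer: Call price = 7.1775

Derivation:
Put-call parity: C - P = S_0 * exp(-qT) - K * exp(-rT).
S_0 * exp(-qT) = 101.6300 * 0.99908412 = 101.53691908
K * exp(-rT) = 95.6000 * 0.99858490 = 95.46471665
C = P + S*exp(-qT) - K*exp(-rT)
C = 1.1053 + 101.53691908 - 95.46471665 = 7.1775


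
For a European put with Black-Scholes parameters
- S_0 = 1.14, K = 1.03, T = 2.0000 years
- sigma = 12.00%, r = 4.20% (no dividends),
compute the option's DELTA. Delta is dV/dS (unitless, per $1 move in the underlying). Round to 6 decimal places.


Answer: Delta = -0.119450

Derivation:
d1 = 1.1777420886; d2 = 1.0080364611
phi(d1) = 0.1993931556; exp(-qT) = 1.0000000000; exp(-rT) = 0.9194312561
N(-d1) = 0.1194497211
Delta = -exp(-qT) * N(-d1) = -1.0000000000 * 0.1194497211 = -0.119450
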